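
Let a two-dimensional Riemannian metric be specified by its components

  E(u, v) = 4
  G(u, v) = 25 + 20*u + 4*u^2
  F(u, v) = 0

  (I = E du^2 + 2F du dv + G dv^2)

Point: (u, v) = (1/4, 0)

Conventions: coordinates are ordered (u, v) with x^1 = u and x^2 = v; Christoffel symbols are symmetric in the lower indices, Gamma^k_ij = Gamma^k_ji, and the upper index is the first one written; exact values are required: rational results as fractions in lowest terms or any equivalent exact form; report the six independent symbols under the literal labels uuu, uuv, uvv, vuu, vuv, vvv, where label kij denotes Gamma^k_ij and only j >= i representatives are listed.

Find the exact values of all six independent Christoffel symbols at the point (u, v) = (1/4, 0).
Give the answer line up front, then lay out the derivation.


Answer: Gamma_uuu = 0, Gamma_uuv = 0, Gamma_uvv = -11/4, Gamma_vuu = 0, Gamma_vuv = 4/11, Gamma_vvv = 0

E = 4, F = 0, G = 121/4 at the point
E_u = 0, E_v = 0, F_u = 0, F_v = 0, G_u = 22, G_v = 0
EG - F^2 = 121;  g^inv = (1/121) * [[121/4, 0], [0, 4]]
first-kind symbols [ij,l] = (1/2)(d_i g_jl + d_j g_il - d_l g_ij): [uu,u] = E_u/2 = 0, [uu,v] = F_u - E_v/2 = 0, [uv,u] = E_v/2 = 0, [uv,v] = G_u/2 = 11, [vv,u] = F_v - G_u/2 = -11, [vv,v] = G_v/2 = 0
Gamma^u_ij = (G*[ij,u] - F*[ij,v])/(EG - F^2), Gamma^v_ij = (E*[ij,v] - F*[ij,u])/(EG - F^2)


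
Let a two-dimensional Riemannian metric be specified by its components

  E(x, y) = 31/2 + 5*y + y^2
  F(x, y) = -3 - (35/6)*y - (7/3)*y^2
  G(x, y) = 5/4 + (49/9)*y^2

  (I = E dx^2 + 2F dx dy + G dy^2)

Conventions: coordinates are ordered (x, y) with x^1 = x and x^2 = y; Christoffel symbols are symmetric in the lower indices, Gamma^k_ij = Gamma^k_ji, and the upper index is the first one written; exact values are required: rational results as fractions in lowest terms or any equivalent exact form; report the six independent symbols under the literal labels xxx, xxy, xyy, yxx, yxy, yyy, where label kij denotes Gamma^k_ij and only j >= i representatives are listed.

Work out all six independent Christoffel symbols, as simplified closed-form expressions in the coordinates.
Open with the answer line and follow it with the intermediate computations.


Answer: Gamma_xxx = (-168*y^3 - 840*y^2 - 1266*y - 540)/(2708*y^2 - 2070*y + 747), Gamma_xxy = (392*y^3 + 980*y^2 + 90*y + 225)/(2708*y^2 - 2070*y + 747), Gamma_xyy = (-2744*y^3 + 2268*y - 1575)/(8124*y^2 - 6210*y + 2241), Gamma_yxx = (-72*y^3 - 540*y^2 - 2016*y - 2790)/(2708*y^2 - 2070*y + 747), Gamma_yxy = (168*y^3 + 840*y^2 + 1266*y + 540)/(2708*y^2 - 2070*y + 747), Gamma_yyy = (-392*y^3 - 980*y^2 + 2618*y - 1260)/(2708*y^2 - 2070*y + 747)

E = 31/2 + 5*y + y^2; F = -3 - (35/6)*y - (7/3)*y^2; G = 5/4 + (49/9)*y^2
Gamma^k_ij = (1/2) g^{kl} (d_i g_jl + d_j g_il - d_l g_ij), with g^inv = (1/(EG-F^2)) [[G, -F], [-F, E]]
first partials: E_x = 0, E_y = 5 + 2*y, F_x = 0, F_y = -35/6 - (14/3)*y, G_x = 0, G_y = (98/9)*y
D = EG - F^2 = 83/8 - (115/4)*y + (677/18)*y^2
expanded: Gamma^x_xx = (G E_x - 2F F_x + F E_y)/(2D), Gamma^x_xy = (G E_y - F G_x)/(2D), Gamma^x_yy = (2G F_y - G G_x - F G_y)/(2D), Gamma^y_xx = (2E F_x - E E_y - F E_x)/(2D), Gamma^y_xy = (E G_x - F E_y)/(2D), Gamma^y_yy = (E G_y - 2F F_y + F G_x)/(2D); substitute and cancel common factors


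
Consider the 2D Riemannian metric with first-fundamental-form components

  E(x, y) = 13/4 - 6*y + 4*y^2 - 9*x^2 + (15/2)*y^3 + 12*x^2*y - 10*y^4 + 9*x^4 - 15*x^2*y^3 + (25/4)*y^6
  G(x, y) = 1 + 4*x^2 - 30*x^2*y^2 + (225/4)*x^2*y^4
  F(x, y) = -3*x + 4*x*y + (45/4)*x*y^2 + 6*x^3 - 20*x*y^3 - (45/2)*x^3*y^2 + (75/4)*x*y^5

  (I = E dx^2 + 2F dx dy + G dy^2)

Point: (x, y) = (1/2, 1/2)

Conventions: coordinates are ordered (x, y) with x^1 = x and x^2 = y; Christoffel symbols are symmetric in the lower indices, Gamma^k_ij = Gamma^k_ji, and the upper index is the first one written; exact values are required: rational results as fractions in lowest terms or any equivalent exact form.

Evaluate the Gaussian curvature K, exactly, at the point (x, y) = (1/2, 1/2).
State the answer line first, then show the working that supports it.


Answer: K = -184576/16641

E = 257/256, F = -1/256, G = 257/256, EG - F^2 = 129/128 at the point
E_x = -3/8, E_y = -1/64, F_x = 23/128, F_y = 31/128, G_x = 1/64, G_y = -15/32
E_yy = 31/32, F_xy = -689/64, G_xx = 1/32
Compute both Brioschi determinants and normalise by (EG - F^2)^2.
M1 = [[-E_yy/2 + F_xy - G_xx/2, E_x/2, F_x - E_y/2], [F_y - G_x/2, E, F], [G_y/2, F, G]] = [[-721/64, -3/16, 3/16], [15/64, 257/256, -1/256], [-15/64, -1/256, 257/256]]; det M1 = -92289/8192
M2 = [[0, E_y/2, G_x/2], [E_y/2, E, F], [G_x/2, F, G]] = [[0, -1/128, 1/128], [-1/128, 257/256, -1/256], [1/128, -1/256, 257/256]]; det M2 = -1/8192
det M1 - det M2 = -721/64; K = -721/64 / (129/128)^2 = -184576/16641


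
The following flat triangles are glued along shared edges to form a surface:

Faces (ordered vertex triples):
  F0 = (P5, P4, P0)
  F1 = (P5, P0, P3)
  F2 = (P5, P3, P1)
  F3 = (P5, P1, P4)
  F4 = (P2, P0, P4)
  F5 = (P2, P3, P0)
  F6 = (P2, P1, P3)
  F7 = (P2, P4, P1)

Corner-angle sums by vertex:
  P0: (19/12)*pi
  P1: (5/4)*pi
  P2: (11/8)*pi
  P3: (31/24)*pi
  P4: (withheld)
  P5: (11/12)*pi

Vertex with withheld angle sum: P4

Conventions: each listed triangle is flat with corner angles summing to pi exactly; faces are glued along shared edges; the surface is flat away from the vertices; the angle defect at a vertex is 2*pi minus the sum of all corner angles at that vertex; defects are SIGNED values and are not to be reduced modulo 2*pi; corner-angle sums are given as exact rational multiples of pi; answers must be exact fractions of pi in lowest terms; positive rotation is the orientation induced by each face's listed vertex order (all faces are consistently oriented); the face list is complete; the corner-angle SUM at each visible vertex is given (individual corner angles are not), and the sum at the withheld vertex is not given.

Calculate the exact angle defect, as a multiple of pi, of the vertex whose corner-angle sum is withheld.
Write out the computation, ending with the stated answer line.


V = 6, E = 12, F = 8; chi = V - E + F = 2
Gauss-Bonnet: total defect = 2*pi*chi = 4*pi; visible defects sum to (43/12)*pi

Answer: defect(P4) = (5/12)*pi


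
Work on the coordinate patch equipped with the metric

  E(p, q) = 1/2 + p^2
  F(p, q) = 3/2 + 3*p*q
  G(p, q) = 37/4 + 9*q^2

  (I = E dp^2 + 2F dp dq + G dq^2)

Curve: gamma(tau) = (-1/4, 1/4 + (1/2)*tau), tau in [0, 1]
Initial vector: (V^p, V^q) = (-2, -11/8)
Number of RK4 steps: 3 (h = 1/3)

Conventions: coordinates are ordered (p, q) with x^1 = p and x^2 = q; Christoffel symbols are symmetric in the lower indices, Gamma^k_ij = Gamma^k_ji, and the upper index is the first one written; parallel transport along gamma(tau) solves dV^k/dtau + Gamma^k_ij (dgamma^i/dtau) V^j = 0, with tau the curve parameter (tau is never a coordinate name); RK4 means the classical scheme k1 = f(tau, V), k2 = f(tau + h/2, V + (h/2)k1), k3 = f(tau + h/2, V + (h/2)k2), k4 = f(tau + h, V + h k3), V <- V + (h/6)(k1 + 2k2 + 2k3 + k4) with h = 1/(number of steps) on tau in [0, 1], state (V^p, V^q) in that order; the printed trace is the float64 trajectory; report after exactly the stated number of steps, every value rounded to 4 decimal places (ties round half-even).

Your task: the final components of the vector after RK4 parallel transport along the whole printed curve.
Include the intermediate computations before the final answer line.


gamma'(tau) = (0, 1/2); f(tau, V)^k = -Gamma^k_ij(gamma(tau)) gamma'^i(tau) V^j; h = 1/3; intermediate values shown to 6 dp
curve data and Christoffel symbols at the stage parameters:
  tau = 0.000000: gamma = (-0.250000, 0.250000), gamma' = (0.000000, 0.500000); Gamma_ppp = -0.905350, Gamma_ppq = 0.000000, Gamma_pqq = -2.716049, Gamma_qpp = 0.197531, Gamma_qpq = 0.000000, Gamma_qqq = 0.592593
  tau = 0.166667: gamma = (-0.250000, 0.333333), gamma' = (0.000000, 0.500000); Gamma_ppp = -0.907063, Gamma_ppq = 0.000000, Gamma_pqq = -2.721190, Gamma_qpp = 0.208178, Gamma_qpq = 0.000000, Gamma_qqq = 0.624535
  tau = 0.333333: gamma = (-0.250000, 0.416667), gamma' = (0.000000, 0.500000); Gamma_ppp = -0.896321, Gamma_ppq = 0.000000, Gamma_pqq = -2.688963, Gamma_qpp = 0.214047, Gamma_qpq = 0.000000, Gamma_qqq = 0.642140
  tau = 0.500000: gamma = (-0.250000, 0.500000), gamma' = (0.000000, 0.500000); Gamma_ppp = -0.876877, Gamma_ppq = 0.000000, Gamma_pqq = -2.630631, Gamma_qpp = 0.216216, Gamma_qpq = 0.000000, Gamma_qqq = 0.648649
  tau = 0.666667: gamma = (-0.250000, 0.583333), gamma' = (0.000000, 0.500000); Gamma_ppp = -0.851752, Gamma_ppq = 0.000000, Gamma_pqq = -2.555256, Gamma_qpp = 0.215633, Gamma_qpq = 0.000000, Gamma_qqq = 0.646900
  tau = 0.833333: gamma = (-0.250000, 0.666667), gamma' = (0.000000, 0.500000); Gamma_ppp = -0.823245, Gamma_ppq = 0.000000, Gamma_pqq = -2.469734, Gamma_qpp = 0.213075, Gamma_qpq = 0.000000, Gamma_qqq = 0.639225
  tau = 1.000000: gamma = (-0.250000, 0.750000), gamma' = (0.000000, 0.500000); Gamma_ppp = -0.793028, Gamma_ppq = 0.000000, Gamma_pqq = -2.379085, Gamma_qpp = 0.209150, Gamma_qpq = 0.000000, Gamma_qqq = 0.627451
step 0: V^p = -2.0000, V^q = -1.3750
step 1: k1 = (-1.867284, 0.407407), k2 = (-1.778432, 0.408165), k3 = (-1.778260, 0.408125), k4 = (-1.665757, 0.397793); V <- V + (h/6)(k1 + 2k2 + 2k3 + k4): V^p = -2.5915, V^q = -1.2396
step 2: k1 = (-1.666576, 0.397988), k2 = (-1.543176, 0.380509), k3 = (-1.547008, 0.381454), k4 = (-1.421254, 0.359811); V <- V + (h/6)(k1 + 2k2 + 2k3 + k4): V^p = -3.1064, V^q = -1.1128
step 3: k1 = (-1.421751, 0.359937), k2 = (-1.300087, 0.336493), k3 = (-1.304912, 0.337742), k4 = (-1.189810, 0.313796); V <- V + (h/6)(k1 + 2k2 + 2k3 + k4): V^p = -3.5409, V^q = -1.0005

Answer: V^p = -3.5409, V^q = -1.0005


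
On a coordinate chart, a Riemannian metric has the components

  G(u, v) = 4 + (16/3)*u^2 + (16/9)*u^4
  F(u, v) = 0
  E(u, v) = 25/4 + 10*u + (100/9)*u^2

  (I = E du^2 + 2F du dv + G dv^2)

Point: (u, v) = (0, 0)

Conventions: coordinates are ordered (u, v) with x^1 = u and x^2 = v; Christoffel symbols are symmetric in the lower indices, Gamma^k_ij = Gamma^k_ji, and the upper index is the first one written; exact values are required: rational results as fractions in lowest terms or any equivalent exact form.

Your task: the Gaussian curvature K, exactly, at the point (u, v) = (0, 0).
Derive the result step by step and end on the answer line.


E = 25/4, F = 0, G = 4, EG - F^2 = 25 at the point
E_u = 10, E_v = 0, F_u = 0, F_v = 0, G_u = 0, G_v = 0
E_vv = 0, F_uv = 0, G_uu = 32/3
By Brioschi, K is (det M1 - det M2) divided by (EG - F^2) squared.
M1 = [[-E_vv/2 + F_uv - G_uu/2, E_u/2, F_u - E_v/2], [F_v - G_u/2, E, F], [G_v/2, F, G]] = [[-16/3, 5, 0], [0, 25/4, 0], [0, 0, 4]]; det M1 = -400/3
M2 = [[0, E_v/2, G_u/2], [E_v/2, E, F], [G_u/2, F, G]] = [[0, 0, 0], [0, 25/4, 0], [0, 0, 4]]; det M2 = 0
det M1 - det M2 = -400/3; K = -400/3 / (25)^2 = -16/75

Answer: K = -16/75


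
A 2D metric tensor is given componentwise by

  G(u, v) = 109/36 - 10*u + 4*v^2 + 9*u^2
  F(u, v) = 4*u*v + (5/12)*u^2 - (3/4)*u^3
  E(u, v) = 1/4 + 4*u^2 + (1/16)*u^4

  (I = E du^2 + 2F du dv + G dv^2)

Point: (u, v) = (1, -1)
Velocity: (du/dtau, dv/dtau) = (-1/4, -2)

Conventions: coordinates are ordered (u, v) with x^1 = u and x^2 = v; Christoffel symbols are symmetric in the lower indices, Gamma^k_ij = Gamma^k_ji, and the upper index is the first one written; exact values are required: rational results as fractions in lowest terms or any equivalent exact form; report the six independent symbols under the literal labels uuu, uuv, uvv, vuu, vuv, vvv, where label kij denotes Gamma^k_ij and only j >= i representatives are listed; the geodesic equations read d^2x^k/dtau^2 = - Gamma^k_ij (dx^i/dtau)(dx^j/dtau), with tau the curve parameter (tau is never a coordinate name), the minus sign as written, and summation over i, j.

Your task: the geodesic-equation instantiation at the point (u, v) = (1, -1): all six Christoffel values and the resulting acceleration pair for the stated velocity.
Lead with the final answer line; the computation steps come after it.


Answer: Gamma_uuu = 802/4157, Gamma_uuv = 9984/4157, Gamma_uvv = -9984/4157, Gamma_vuu = -3159/4157, Gamma_vuv = 9936/4157, Gamma_vvv = -9936/4157; accelerations (d^2u/dtau^2, d^2v/dtau^2) = (239215/33256, 480087/66512)

E = 69/16, F = -13/3, G = 217/36 at the point
E_u = 33/4, E_v = 0, F_u = -65/12, F_v = 4, G_u = 8, G_v = -8
EG - F^2 = 4157/576;  g^inv = (576/4157) * [[217/36, 13/3], [13/3, 69/16]]
first-kind symbols [ij,l] = (1/2)(d_i g_jl + d_j g_il - d_l g_ij): [uu,u] = E_u/2 = 33/8, [uu,v] = F_u - E_v/2 = -65/12, [uv,u] = E_v/2 = 0, [uv,v] = G_u/2 = 4, [vv,u] = F_v - G_u/2 = 0, [vv,v] = G_v/2 = -4
Gamma^u_ij = (G*[ij,u] - F*[ij,v])/(EG - F^2), Gamma^v_ij = (E*[ij,v] - F*[ij,u])/(EG - F^2)
Gamma_uuu = 802/4157, Gamma_uuv = 9984/4157, Gamma_uvv = -9984/4157, Gamma_vuu = -3159/4157, Gamma_vuv = 9936/4157, Gamma_vvv = -9936/4157
d^2u/dtau^2 = -(Gamma_uuu*(-1/4)^2 + 2*Gamma_uuv*(-1/4)*(-2) + Gamma_uvv*(-2)^2) = 239215/33256
d^2v/dtau^2 = -(Gamma_vuu*(-1/4)^2 + 2*Gamma_vuv*(-1/4)*(-2) + Gamma_vvv*(-2)^2) = 480087/66512


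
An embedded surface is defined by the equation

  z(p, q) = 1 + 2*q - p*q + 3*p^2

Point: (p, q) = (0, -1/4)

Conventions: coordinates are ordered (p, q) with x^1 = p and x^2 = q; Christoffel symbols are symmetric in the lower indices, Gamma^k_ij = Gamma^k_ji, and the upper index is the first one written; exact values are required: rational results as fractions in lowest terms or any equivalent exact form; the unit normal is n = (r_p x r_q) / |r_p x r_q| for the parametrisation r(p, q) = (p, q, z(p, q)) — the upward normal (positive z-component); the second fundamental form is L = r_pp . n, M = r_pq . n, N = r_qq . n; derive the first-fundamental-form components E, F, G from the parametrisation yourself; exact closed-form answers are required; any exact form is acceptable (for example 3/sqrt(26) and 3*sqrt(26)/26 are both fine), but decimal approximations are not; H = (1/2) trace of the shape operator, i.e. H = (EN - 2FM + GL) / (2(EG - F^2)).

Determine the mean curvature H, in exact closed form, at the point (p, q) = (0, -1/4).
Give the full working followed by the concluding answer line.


z_p = 1/4, z_q = 2, z_pp = 6, z_pq = -1, z_qq = 0
E = 17/16, F = 1/2, G = 5; answer radicand W^2 = 81/16
unnormalised second-form numerators: l = 6, m = -1, n = 0; L = l/sqrt(81/16), and similarly M = m/sqrt(W^2), N = n/sqrt(W^2)
H = (E*n - 2*F*m + G*l) / (2*(EG - F^2)*sqrt(W^2)); E*n - 2*F*m + G*l = 31, EG - F^2 = 81/16, so H = (248/81)/sqrt(81/16)

Answer: H = 992/729


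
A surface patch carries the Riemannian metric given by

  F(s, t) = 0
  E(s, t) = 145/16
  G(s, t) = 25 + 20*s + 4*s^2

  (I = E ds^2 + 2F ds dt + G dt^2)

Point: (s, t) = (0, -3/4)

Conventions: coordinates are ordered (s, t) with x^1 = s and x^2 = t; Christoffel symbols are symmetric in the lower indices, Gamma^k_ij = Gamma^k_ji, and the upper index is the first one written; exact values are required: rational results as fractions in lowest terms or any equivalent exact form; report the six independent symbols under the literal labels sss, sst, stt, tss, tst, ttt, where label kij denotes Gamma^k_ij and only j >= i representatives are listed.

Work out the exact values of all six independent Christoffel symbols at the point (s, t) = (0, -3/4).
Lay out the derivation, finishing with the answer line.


E = 145/16, F = 0, G = 25 at the point
E_s = 0, E_t = 0, F_s = 0, F_t = 0, G_s = 20, G_t = 0
EG - F^2 = 3625/16;  g^inv = (16/3625) * [[25, 0], [0, 145/16]]
first-kind symbols [ij,l] = (1/2)(d_i g_jl + d_j g_il - d_l g_ij): [ss,s] = E_s/2 = 0, [ss,t] = F_s - E_t/2 = 0, [st,s] = E_t/2 = 0, [st,t] = G_s/2 = 10, [tt,s] = F_t - G_s/2 = -10, [tt,t] = G_t/2 = 0
Gamma^s_ij = (G*[ij,s] - F*[ij,t])/(EG - F^2), Gamma^t_ij = (E*[ij,t] - F*[ij,s])/(EG - F^2)

Answer: Gamma_sss = 0, Gamma_sst = 0, Gamma_stt = -32/29, Gamma_tss = 0, Gamma_tst = 2/5, Gamma_ttt = 0


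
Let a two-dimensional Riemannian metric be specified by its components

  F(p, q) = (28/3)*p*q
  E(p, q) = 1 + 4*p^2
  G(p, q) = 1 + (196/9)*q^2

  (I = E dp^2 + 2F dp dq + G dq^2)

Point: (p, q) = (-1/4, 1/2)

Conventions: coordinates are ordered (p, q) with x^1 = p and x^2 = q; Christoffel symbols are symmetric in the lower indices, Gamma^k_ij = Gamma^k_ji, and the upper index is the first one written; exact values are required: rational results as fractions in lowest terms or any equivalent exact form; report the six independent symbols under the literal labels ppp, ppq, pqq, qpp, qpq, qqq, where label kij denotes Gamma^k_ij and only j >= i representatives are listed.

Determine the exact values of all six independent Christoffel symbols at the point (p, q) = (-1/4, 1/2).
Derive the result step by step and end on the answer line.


E = 5/4, F = -7/6, G = 58/9 at the point
E_p = -2, E_q = 0, F_p = 14/3, F_q = -7/3, G_p = 0, G_q = 196/9
EG - F^2 = 241/36;  g^inv = (36/241) * [[58/9, 7/6], [7/6, 5/4]]
first-kind symbols [ij,l] = (1/2)(d_i g_jl + d_j g_il - d_l g_ij): [pp,p] = E_p/2 = -1, [pp,q] = F_p - E_q/2 = 14/3, [pq,p] = E_q/2 = 0, [pq,q] = G_p/2 = 0, [qq,p] = F_q - G_p/2 = -7/3, [qq,q] = G_q/2 = 98/9
Gamma^p_ij = (G*[ij,p] - F*[ij,q])/(EG - F^2), Gamma^q_ij = (E*[ij,q] - F*[ij,p])/(EG - F^2)

Answer: Gamma_ppp = -36/241, Gamma_ppq = 0, Gamma_pqq = -84/241, Gamma_qpp = 168/241, Gamma_qpq = 0, Gamma_qqq = 392/241


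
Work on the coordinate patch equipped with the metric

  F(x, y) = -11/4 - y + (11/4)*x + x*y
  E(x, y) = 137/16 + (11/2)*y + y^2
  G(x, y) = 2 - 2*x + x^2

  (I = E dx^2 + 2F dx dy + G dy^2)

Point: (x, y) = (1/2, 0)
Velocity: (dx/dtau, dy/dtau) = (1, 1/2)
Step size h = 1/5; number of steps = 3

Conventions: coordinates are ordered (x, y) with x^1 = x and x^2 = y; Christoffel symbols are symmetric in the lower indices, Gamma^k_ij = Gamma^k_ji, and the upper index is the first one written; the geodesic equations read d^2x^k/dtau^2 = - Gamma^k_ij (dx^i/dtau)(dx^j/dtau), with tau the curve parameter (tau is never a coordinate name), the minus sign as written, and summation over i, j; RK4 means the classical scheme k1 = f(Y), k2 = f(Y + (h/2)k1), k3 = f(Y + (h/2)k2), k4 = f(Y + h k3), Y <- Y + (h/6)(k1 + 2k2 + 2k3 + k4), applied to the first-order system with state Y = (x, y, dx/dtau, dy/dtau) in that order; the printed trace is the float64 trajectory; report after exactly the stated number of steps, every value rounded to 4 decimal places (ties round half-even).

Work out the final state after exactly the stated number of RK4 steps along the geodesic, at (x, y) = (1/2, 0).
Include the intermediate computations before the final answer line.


f(Y) = (dx/dtau, dy/dtau, -Gamma^x_ij Y'^i Y'^j, -Gamma^y_ij Y'^i Y'^j) with the Gammas evaluated at the stage position; h = 0.200000; intermediate values shown to 6 dp
step 0: x = 0.5000, y = 0.0000, dx/dtau = 1.0000, dy/dtau = 0.5000
step 1:
  k1: at (x, y) = (0.500000, 0.000000), (dx/dtau, dy/dtau) = (1.000000, 0.500000); Gamma_xxx = 0.000000, Gamma_xxy = 0.312057, Gamma_xyy = 0.000000, Gamma_yxx = 0.000000, Gamma_yxy = -0.056738, Gamma_yyy = 0.000000; k1 = (1.000000, 0.500000, -0.312057, 0.056738)
  k2: at (x, y) = (0.600000, 0.050000), (dx/dtau, dy/dtau) = (0.968794, 0.505674); Gamma_xxx = 0.000000, Gamma_xxy = 0.311111, Gamma_xyy = 0.000000, Gamma_yxx = 0.000000, Gamma_yxy = -0.044444, Gamma_yyy = 0.000000; k2 = (0.968794, 0.505674, -0.304823, 0.043546)
  k3: at (x, y) = (0.596879, 0.050567), (dx/dtau, dy/dtau) = (0.969518, 0.504355); Gamma_xxx = 0.000000, Gamma_xxy = 0.310978, Gamma_xyy = 0.000000, Gamma_yxx = 0.000000, Gamma_yxy = -0.044763, Gamma_yyy = 0.000000; k3 = (0.969518, 0.504355, -0.304124, 0.043776)
  k4: at (x, y) = (0.693904, 0.100871), (dx/dtau, dy/dtau) = (0.939175, 0.508755); Gamma_xxx = 0.000000, Gamma_xxy = 0.309166, Gamma_xyy = 0.000000, Gamma_yxx = 0.000000, Gamma_yxy = -0.033195, Gamma_yyy = 0.000000; k4 = (0.939175, 0.508755, -0.295446, 0.031722)
  Y <- Y + (h/6)(k1 + 2k2 + 2k3 + k4): x = 0.6939, y = 0.1010, dx/dtau = 0.9392, dy/dtau = 0.5088
step 2:
  k1: at (x, y) = (0.693860, 0.100960), (dx/dtau, dy/dtau) = (0.939153, 0.508770); Gamma_xxx = 0.000000, Gamma_xxy = 0.309158, Gamma_xyy = 0.000000, Gamma_yxx = 0.000000, Gamma_yxy = -0.033198, Gamma_yyy = 0.000000; k1 = (0.939153, 0.508770, -0.295439, 0.031725)
  k2: at (x, y) = (0.787775, 0.151837), (dx/dtau, dy/dtau) = (0.909610, 0.511943); Gamma_xxx = 0.000000, Gamma_xxy = 0.306563, Gamma_xyy = 0.000000, Gamma_yxx = 0.000000, Gamma_yxy = -0.022420, Gamma_yyy = 0.000000; k2 = (0.909610, 0.511943, -0.285513, 0.020881)
  k3: at (x, y) = (0.784821, 0.152155), (dx/dtau, dy/dtau) = (0.910602, 0.510858); Gamma_xxx = 0.000000, Gamma_xxy = 0.306496, Gamma_xyy = 0.000000, Gamma_yxx = 0.000000, Gamma_yxy = -0.022725, Gamma_yyy = 0.000000; k3 = (0.910602, 0.510858, -0.285157, 0.021143)
  k4: at (x, y) = (0.875980, 0.203132), (dx/dtau, dy/dtau) = (0.882122, 0.512999); Gamma_xxx = 0.000000, Gamma_xxy = 0.303309, Gamma_xyy = 0.000000, Gamma_yxx = 0.000000, Gamma_yxy = -0.012738, Gamma_yyy = 0.000000; k4 = (0.882122, 0.512999, -0.274512, 0.011528)
  Y <- Y + (h/6)(k1 + 2k2 + 2k3 + k4): x = 0.8759, y = 0.2032, dx/dtau = 0.8821, dy/dtau = 0.5130
step 3:
  k1: at (x, y) = (0.875917, 0.203206), (dx/dtau, dy/dtau) = (0.882110, 0.513014); Gamma_xxx = 0.000000, Gamma_xxy = 0.303303, Gamma_xyy = 0.000000, Gamma_yxx = 0.000000, Gamma_yxy = -0.012744, Gamma_yyy = 0.000000; k1 = (0.882110, 0.513014, -0.274510, 0.011534)
  k2: at (x, y) = (0.964128, 0.254507), (dx/dtau, dy/dtau) = (0.854659, 0.514167); Gamma_xxx = 0.000000, Gamma_xxy = 0.299601, Gamma_xyy = 0.000000, Gamma_yxx = 0.000000, Gamma_yxy = -0.003577, Gamma_yyy = 0.000000; k2 = (0.854659, 0.514167, -0.263312, 0.003144)
  k3: at (x, y) = (0.961383, 0.254623), (dx/dtau, dy/dtau) = (0.855779, 0.513328); Gamma_xxx = 0.000000, Gamma_xxy = 0.299586, Gamma_xyy = 0.000000, Gamma_yxx = 0.000000, Gamma_yxy = -0.003850, Gamma_yyy = 0.000000; k3 = (0.855779, 0.513328, -0.263213, 0.003383)
  k4: at (x, y) = (1.047072, 0.305872), (dx/dtau, dy/dtau) = (0.829468, 0.513690); Gamma_xxx = 0.000000, Gamma_xxy = 0.295523, Gamma_xyy = 0.000000, Gamma_yxx = 0.000000, Gamma_yxy = 0.004552, Gamma_yyy = 0.000000; k4 = (0.829468, 0.513690, -0.251838, -0.003879)
  Y <- Y + (h/6)(k1 + 2k2 + 2k3 + k4): x = 1.0470, y = 0.3059, dx/dtau = 0.8295, dy/dtau = 0.5137

Answer: x = 1.0470, y = 0.3059, dx/dtau = 0.8295, dy/dtau = 0.5137


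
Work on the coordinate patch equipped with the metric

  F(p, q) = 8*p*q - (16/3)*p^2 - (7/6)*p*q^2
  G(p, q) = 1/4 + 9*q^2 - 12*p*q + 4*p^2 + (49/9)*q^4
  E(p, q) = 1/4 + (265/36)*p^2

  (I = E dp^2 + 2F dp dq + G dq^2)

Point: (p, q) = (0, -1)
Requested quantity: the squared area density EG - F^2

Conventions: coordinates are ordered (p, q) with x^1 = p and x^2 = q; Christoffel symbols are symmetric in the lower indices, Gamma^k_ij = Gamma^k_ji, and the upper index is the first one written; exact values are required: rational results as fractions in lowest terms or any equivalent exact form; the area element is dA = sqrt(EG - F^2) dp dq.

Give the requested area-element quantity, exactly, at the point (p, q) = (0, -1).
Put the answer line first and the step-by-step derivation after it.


Answer: EG - F^2 = 529/144

E = 1/4, F = 0, G = 529/36; EG - F^2 = 529/144


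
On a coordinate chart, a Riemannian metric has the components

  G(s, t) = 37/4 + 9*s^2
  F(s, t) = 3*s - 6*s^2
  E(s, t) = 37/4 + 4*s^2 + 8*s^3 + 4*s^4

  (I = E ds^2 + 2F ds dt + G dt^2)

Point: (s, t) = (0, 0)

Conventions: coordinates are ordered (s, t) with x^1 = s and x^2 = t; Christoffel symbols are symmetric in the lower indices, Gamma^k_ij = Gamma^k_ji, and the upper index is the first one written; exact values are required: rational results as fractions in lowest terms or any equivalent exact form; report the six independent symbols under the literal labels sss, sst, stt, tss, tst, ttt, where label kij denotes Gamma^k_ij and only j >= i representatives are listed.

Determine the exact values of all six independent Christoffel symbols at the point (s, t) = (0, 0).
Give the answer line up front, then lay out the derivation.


Answer: Gamma_sss = 0, Gamma_sst = 0, Gamma_stt = 0, Gamma_tss = 12/37, Gamma_tst = 0, Gamma_ttt = 0

E = 37/4, F = 0, G = 37/4 at the point
E_s = 0, E_t = 0, F_s = 3, F_t = 0, G_s = 0, G_t = 0
EG - F^2 = 1369/16;  g^inv = (16/1369) * [[37/4, 0], [0, 37/4]]
first-kind symbols [ij,l] = (1/2)(d_i g_jl + d_j g_il - d_l g_ij): [ss,s] = E_s/2 = 0, [ss,t] = F_s - E_t/2 = 3, [st,s] = E_t/2 = 0, [st,t] = G_s/2 = 0, [tt,s] = F_t - G_s/2 = 0, [tt,t] = G_t/2 = 0
Gamma^s_ij = (G*[ij,s] - F*[ij,t])/(EG - F^2), Gamma^t_ij = (E*[ij,t] - F*[ij,s])/(EG - F^2)


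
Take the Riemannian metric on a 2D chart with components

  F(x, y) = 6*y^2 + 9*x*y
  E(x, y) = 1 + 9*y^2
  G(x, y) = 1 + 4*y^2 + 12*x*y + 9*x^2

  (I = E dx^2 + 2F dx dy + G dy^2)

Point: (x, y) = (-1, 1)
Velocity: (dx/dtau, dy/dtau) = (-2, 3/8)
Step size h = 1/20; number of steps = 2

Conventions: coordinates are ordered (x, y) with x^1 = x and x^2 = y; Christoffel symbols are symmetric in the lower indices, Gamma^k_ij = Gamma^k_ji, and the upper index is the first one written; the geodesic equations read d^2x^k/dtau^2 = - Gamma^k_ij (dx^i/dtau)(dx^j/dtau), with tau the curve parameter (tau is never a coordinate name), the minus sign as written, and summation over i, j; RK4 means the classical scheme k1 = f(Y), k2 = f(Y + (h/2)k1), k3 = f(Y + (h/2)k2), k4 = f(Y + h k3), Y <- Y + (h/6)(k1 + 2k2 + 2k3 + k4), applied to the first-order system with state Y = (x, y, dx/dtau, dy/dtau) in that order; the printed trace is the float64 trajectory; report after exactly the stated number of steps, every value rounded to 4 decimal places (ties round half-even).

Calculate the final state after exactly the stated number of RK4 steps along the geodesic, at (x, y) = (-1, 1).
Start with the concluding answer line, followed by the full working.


Answer: x = -1.1948, y = 1.0355, dx/dtau = -1.8999, dy/dtau = 0.3342

f(Y) = (dx/dtau, dy/dtau, -Gamma^x_ij Y'^i Y'^j, -Gamma^y_ij Y'^i Y'^j) with the Gammas evaluated at the stage position; h = 0.050000; intermediate values shown to 6 dp
step 0: x = -1.0000, y = 1.0000, dx/dtau = -2.0000, dy/dtau = 0.3750
step 1:
  k1: at (x, y) = (-1.000000, 1.000000), (dx/dtau, dy/dtau) = (-2.000000, 0.375000); Gamma_xxx = 0.000000, Gamma_xxy = 0.818182, Gamma_xyy = 0.545455, Gamma_yxx = 0.000000, Gamma_yxy = -0.272727, Gamma_yyy = -0.181818; k1 = (-2.000000, 0.375000, 1.150568, -0.383523)
  k2: at (x, y) = (-1.050000, 1.009375), (dx/dtau, dy/dtau) = (-1.971236, 0.365412); Gamma_xxx = 0.000000, Gamma_xxy = 0.793446, Gamma_xyy = 0.528964, Gamma_yxx = 0.000000, Gamma_yxy = -0.296416, Gamma_yyy = -0.197611; k2 = (-1.971236, 0.365412, 1.072429, -0.400639)
  k3: at (x, y) = (-1.049281, 1.009135), (dx/dtau, dy/dtau) = (-1.973189, 0.364984); Gamma_xxx = 0.000000, Gamma_xxy = 0.793822, Gamma_xyy = 0.529215, Gamma_yxx = 0.000000, Gamma_yxy = -0.296187, Gamma_yyy = -0.197458; k3 = (-1.973189, 0.364984, 1.072896, -0.400314)
  k4: at (x, y) = (-1.098659, 1.018249), (dx/dtau, dy/dtau) = (-1.946355, 0.354984); Gamma_xxx = 0.000000, Gamma_xxy = 0.768956, Gamma_xyy = 0.512637, Gamma_yxx = 0.000000, Gamma_yxy = -0.317042, Gamma_yyy = -0.211362; k4 = (-1.946355, 0.354984, 0.997983, -0.411471)
  Y <- Y + (h/6)(k1 + 2k2 + 2k3 + k4): x = -1.0986, y = 1.0183, dx/dtau = -1.9463, dy/dtau = 0.3550
step 2:
  k1: at (x, y) = (-1.098627, 1.018256), (dx/dtau, dy/dtau) = (-1.946340, 0.355026); Gamma_xxx = 0.000000, Gamma_xxy = 0.768971, Gamma_xyy = 0.512647, Gamma_yxx = 0.000000, Gamma_yxy = -0.317018, Gamma_yyy = -0.211345; k1 = (-1.946340, 0.355026, 0.998104, -0.411481)
  k2: at (x, y) = (-1.147285, 1.027132), (dx/dtau, dy/dtau) = (-1.921387, 0.344739); Gamma_xxx = 0.000000, Gamma_xxy = 0.744274, Gamma_xyy = 0.496183, Gamma_yxx = 0.000000, Gamma_yxy = -0.335156, Gamma_yyy = -0.223437; k2 = (-1.921387, 0.344739, 0.927011, -0.417445)
  k3: at (x, y) = (-1.146661, 1.026875), (dx/dtau, dy/dtau) = (-1.923165, 0.344590); Gamma_xxx = 0.000000, Gamma_xxy = 0.744598, Gamma_xyy = 0.496399, Gamma_yxx = 0.000000, Gamma_yxy = -0.335058, Gamma_yyy = -0.223372; k3 = (-1.923165, 0.344590, 0.927951, -0.417564)
  k4: at (x, y) = (-1.194785, 1.035486), (dx/dtau, dy/dtau) = (-1.899942, 0.334148); Gamma_xxx = 0.000000, Gamma_xxy = 0.720176, Gamma_xyy = 0.480117, Gamma_yxx = 0.000000, Gamma_yxy = -0.350851, Gamma_yyy = -0.233900; k4 = (-1.899942, 0.334148, 0.860817, -0.419367)
  Y <- Y + (h/6)(k1 + 2k2 + 2k3 + k4): x = -1.1948, y = 1.0355, dx/dtau = -1.8999, dy/dtau = 0.3342


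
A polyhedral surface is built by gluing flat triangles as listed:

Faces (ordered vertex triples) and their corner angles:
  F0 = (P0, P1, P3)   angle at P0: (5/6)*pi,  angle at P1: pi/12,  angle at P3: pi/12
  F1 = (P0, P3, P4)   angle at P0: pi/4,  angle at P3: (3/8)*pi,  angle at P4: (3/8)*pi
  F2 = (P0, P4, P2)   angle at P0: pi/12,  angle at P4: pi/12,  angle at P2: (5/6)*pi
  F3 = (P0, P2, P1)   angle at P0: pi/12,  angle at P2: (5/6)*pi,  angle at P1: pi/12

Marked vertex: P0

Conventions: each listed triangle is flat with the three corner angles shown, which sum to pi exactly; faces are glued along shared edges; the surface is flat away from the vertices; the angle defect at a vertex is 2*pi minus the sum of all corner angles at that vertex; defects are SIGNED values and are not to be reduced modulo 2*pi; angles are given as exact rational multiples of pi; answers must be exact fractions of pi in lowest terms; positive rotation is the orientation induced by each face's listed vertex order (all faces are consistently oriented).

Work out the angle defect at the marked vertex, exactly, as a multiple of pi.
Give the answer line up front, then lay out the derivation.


Answer: defect(P0) = (3/4)*pi

Sum of corner angles at P0: (5/4)*pi
defect = 2*pi - (5/4)*pi


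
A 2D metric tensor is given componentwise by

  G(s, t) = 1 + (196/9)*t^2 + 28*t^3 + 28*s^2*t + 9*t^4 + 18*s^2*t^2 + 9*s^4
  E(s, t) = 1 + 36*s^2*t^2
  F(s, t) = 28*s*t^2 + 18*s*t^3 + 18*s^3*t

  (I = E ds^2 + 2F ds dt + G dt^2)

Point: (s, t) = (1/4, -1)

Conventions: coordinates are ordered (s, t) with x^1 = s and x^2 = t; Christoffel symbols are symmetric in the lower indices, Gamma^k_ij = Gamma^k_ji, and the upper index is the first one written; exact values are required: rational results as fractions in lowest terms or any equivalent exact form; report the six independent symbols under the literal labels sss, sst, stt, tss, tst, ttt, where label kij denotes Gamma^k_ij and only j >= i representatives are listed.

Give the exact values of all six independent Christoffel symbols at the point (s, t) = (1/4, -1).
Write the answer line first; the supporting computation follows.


Answer: Gamma_sss = 20736/12529, Gamma_sst = -5184/12529, Gamma_stt = 4608/12529, Gamma_tss = 20448/12529, Gamma_tst = -5112/12529, Gamma_ttt = 4544/12529

E = 13/4, F = 71/32, G = 7345/2304 at the point
E_s = 18, E_t = -9/2, F_s = 53/8, F_t = -7/32, G_s = -71/16, G_t = 71/18
EG - F^2 = 12529/2304;  g^inv = (2304/12529) * [[7345/2304, -71/32], [-71/32, 13/4]]
first-kind symbols [ij,l] = (1/2)(d_i g_jl + d_j g_il - d_l g_ij): [ss,s] = E_s/2 = 9, [ss,t] = F_s - E_t/2 = 71/8, [st,s] = E_t/2 = -9/4, [st,t] = G_s/2 = -71/32, [tt,s] = F_t - G_s/2 = 2, [tt,t] = G_t/2 = 71/36
Gamma^s_ij = (G*[ij,s] - F*[ij,t])/(EG - F^2), Gamma^t_ij = (E*[ij,t] - F*[ij,s])/(EG - F^2)


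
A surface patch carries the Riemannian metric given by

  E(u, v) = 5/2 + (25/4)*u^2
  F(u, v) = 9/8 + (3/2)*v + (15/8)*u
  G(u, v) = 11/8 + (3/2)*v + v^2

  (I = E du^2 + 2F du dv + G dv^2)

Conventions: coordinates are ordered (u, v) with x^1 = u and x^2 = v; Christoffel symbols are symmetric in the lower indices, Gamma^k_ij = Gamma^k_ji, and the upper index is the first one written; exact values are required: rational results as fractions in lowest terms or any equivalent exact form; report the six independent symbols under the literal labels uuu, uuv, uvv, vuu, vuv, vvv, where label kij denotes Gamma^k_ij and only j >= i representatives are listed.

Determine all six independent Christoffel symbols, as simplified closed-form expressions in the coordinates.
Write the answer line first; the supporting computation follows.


Answer: Gamma_uuu = (400*u*v^2 + 600*u*v + 325*u - 180*v - 135)/(400*u^2*v^2 + 600*u^2*v + 325*u^2 - 360*u*v - 270*u + 16*v^2 + 24*v + 139), Gamma_uuv = 0, Gamma_uvv = (-120*u*v - 90*u + 78)/(400*u^2*v^2 + 600*u^2*v + 325*u^2 - 360*u*v - 270*u + 16*v^2 + 24*v + 139), Gamma_vuu = (-600*u*v - 450*u + 300)/(400*u^2*v^2 + 600*u^2*v + 325*u^2 - 360*u*v - 270*u + 16*v^2 + 24*v + 139), Gamma_vuv = 0, Gamma_vvv = (400*u^2*v + 300*u^2 - 180*u + 16*v + 12)/(400*u^2*v^2 + 600*u^2*v + 325*u^2 - 360*u*v - 270*u + 16*v^2 + 24*v + 139)

E = 5/2 + (25/4)*u^2; F = 9/8 + (3/2)*v + (15/8)*u; G = 11/8 + (3/2)*v + v^2
Gamma^k_ij = (1/2) g^{kl} (d_i g_jl + d_j g_il - d_l g_ij), with g^inv = (1/(EG-F^2)) [[G, -F], [-F, E]]
first partials: E_u = (25/2)*u, E_v = 0, F_u = 15/8, F_v = 3/2, G_u = 0, G_v = 3/2 + 2*v
D = EG - F^2 = 139/64 + (3/8)*v - (135/32)*u + (1/4)*v^2 - (45/8)*u*v + (325/64)*u^2 + (75/8)*u^2*v + (25/4)*u^2*v^2
expanded: Gamma^u_uu = (G E_u - 2F F_u + F E_v)/(2D), Gamma^u_uv = (G E_v - F G_u)/(2D), Gamma^u_vv = (2G F_v - G G_u - F G_v)/(2D), Gamma^v_uu = (2E F_u - E E_v - F E_u)/(2D), Gamma^v_uv = (E G_u - F E_v)/(2D), Gamma^v_vv = (E G_v - 2F F_v + F G_u)/(2D); substitute and cancel common factors


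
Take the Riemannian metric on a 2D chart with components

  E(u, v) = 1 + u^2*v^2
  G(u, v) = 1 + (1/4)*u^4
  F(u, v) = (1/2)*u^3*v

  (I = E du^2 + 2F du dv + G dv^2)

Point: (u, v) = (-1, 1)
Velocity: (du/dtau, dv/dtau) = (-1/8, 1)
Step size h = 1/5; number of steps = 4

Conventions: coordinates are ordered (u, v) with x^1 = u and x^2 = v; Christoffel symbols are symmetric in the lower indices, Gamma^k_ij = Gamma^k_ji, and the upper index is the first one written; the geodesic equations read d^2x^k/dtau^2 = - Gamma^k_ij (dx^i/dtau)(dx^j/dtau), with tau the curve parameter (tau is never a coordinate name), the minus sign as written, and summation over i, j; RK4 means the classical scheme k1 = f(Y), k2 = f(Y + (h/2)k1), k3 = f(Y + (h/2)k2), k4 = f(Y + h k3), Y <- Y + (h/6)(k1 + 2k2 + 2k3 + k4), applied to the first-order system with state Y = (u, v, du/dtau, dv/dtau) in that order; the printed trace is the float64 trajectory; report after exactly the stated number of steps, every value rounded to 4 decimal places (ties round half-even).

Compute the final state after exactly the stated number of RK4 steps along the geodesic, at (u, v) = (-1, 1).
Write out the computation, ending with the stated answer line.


f(Y) = (du/dtau, dv/dtau, -Gamma^u_ij Y'^i Y'^j, -Gamma^v_ij Y'^i Y'^j) with the Gammas evaluated at the stage position; h = 0.200000; intermediate values shown to 6 dp
step 0: u = -1.0000, v = 1.0000, du/dtau = -0.1250, dv/dtau = 1.0000
step 1:
  k1: at (u, v) = (-1.000000, 1.000000), (du/dtau, dv/dtau) = (-0.125000, 1.000000); Gamma_uuu = -0.444444, Gamma_uuv = 0.444444, Gamma_uvv = 0.000000, Gamma_vuu = 0.222222, Gamma_vuv = -0.222222, Gamma_vvv = 0.000000; k1 = (-0.125000, 1.000000, 0.118056, -0.059028)
  k2: at (u, v) = (-1.012500, 1.100000), (du/dtau, dv/dtau) = (-0.113194, 0.994097); Gamma_uuu = -0.489428, Gamma_uuv = 0.450497, Gamma_uvv = 0.000000, Gamma_vuu = 0.225248, Gamma_vuv = -0.207331, Gamma_vvv = 0.000000; k2 = (-0.113194, 0.994097, 0.107656, -0.049546)
  k3: at (u, v) = (-1.011319, 1.099410), (du/dtau, dv/dtau) = (-0.114234, 0.995045); Gamma_uuu = -0.489397, Gamma_uuv = 0.450184, Gamma_uvv = 0.000000, Gamma_vuu = 0.225092, Gamma_vuv = -0.207057, Gamma_vvv = 0.000000; k3 = (-0.114234, 0.995045, 0.108730, -0.050009)
  k4: at (u, v) = (-1.022847, 1.199009), (du/dtau, dv/dtau) = (-0.103254, 0.989998); Gamma_uuu = -0.529382, Gamma_uuv = 0.451604, Gamma_uvv = 0.000000, Gamma_vuu = 0.225802, Gamma_vuv = -0.192626, Gamma_vvv = 0.000000; k4 = (-0.103254, 0.989998, 0.097971, -0.041788)
  Y <- Y + (h/6)(k1 + 2k2 + 2k3 + k4): u = -1.0228, v = 1.1989, du/dtau = -0.1034, dv/dtau = 0.9900
step 2:
  k1: at (u, v) = (-1.022770, 1.198943), (du/dtau, dv/dtau) = (-0.103373, 0.990002); Gamma_uuu = -0.529374, Gamma_uuv = 0.451588, Gamma_uvv = 0.000000, Gamma_vuu = 0.225794, Gamma_vuv = -0.192616, Gamma_vvv = 0.000000; k1 = (-0.103373, 0.990002, 0.098088, -0.041837)
  k2: at (u, v) = (-1.033108, 1.297943), (du/dtau, dv/dtau) = (-0.093565, 0.985819); Gamma_uuu = -0.564554, Gamma_uuv = 0.449361, Gamma_uvv = 0.000000, Gamma_vuu = 0.224681, Gamma_vuv = -0.178836, Gamma_vvv = 0.000000; k2 = (-0.093565, 0.985819, 0.087838, -0.034958)
  k3: at (u, v) = (-1.032127, 1.297525), (du/dtau, dv/dtau) = (-0.094590, 0.986507); Gamma_uuu = -0.564690, Gamma_uuv = 0.449187, Gamma_uvv = 0.000000, Gamma_vuu = 0.224593, Gamma_vuv = -0.178655, Gamma_vvv = 0.000000; k3 = (-0.094590, 0.986507, 0.088883, -0.035351)
  k4: at (u, v) = (-1.041688, 1.396244), (du/dtau, dv/dtau) = (-0.085597, 0.982932); Gamma_uuu = -0.595569, Gamma_uuv = 0.444333, Gamma_uvv = 0.000000, Gamma_vuu = 0.222166, Gamma_vuv = -0.165751, Gamma_vvv = 0.000000; k4 = (-0.085597, 0.982932, 0.079132, -0.029519)
  Y <- Y + (h/6)(k1 + 2k2 + 2k3 + k4): u = -1.0416, v = 1.3962, du/dtau = -0.0857, dv/dtau = 0.9829
step 3:
  k1: at (u, v) = (-1.041613, 1.396196), (du/dtau, dv/dtau) = (-0.085685, 0.982937); Gamma_uuu = -0.595578, Gamma_uuv = 0.444323, Gamma_uvv = 0.000000, Gamma_vuu = 0.222162, Gamma_vuv = -0.165741, Gamma_vvv = 0.000000; k1 = (-0.085685, 0.982937, 0.079217, -0.029549)
  k2: at (u, v) = (-1.050181, 1.494489), (du/dtau, dv/dtau) = (-0.077763, 0.979982); Gamma_uuu = -0.622604, Gamma_uuv = 0.437505, Gamma_uvv = 0.000000, Gamma_vuu = 0.218753, Gamma_vuv = -0.153718, Gamma_vvv = 0.000000; k2 = (-0.077763, 0.979982, 0.070446, -0.024751)
  k3: at (u, v) = (-1.049389, 1.494194), (du/dtau, dv/dtau) = (-0.078640, 0.980461); Gamma_uuu = -0.622815, Gamma_uuv = 0.437410, Gamma_uvv = 0.000000, Gamma_vuu = 0.218705, Gamma_vuv = -0.153599, Gamma_vvv = 0.000000; k3 = (-0.078640, 0.980461, 0.071303, -0.025039)
  k4: at (u, v) = (-1.057341, 1.592288), (du/dtau, dv/dtau) = (-0.071424, 0.977929); Gamma_uuu = -0.646443, Gamma_uuv = 0.429263, Gamma_uvv = 0.000000, Gamma_vuu = 0.214632, Gamma_vuv = -0.142524, Gamma_vvv = 0.000000; k4 = (-0.071424, 0.977929, 0.063264, -0.021005)
  Y <- Y + (h/6)(k1 + 2k2 + 2k3 + k4): u = -1.0573, v = 1.5923, du/dtau = -0.0715, dv/dtau = 0.9779
step 4:
  k1: at (u, v) = (-1.057277, 1.592254), (du/dtau, dv/dtau) = (-0.071485, 0.977932); Gamma_uuu = -0.646460, Gamma_uuv = 0.429258, Gamma_uvv = 0.000000, Gamma_vuu = 0.214629, Gamma_vuv = -0.142516, Gamma_vvv = 0.000000; k1 = (-0.071485, 0.977932, 0.063320, -0.021023)
  k2: at (u, v) = (-1.064425, 1.690047), (du/dtau, dv/dtau) = (-0.065153, 0.975830); Gamma_uuu = -0.667156, Gamma_uuv = 0.420188, Gamma_uvv = 0.000000, Gamma_vuu = 0.210094, Gamma_vuv = -0.132321, Gamma_vvv = 0.000000; k2 = (-0.065153, 0.975830, 0.056262, -0.017717)
  k3: at (u, v) = (-1.063792, 1.689837), (du/dtau, dv/dtau) = (-0.065859, 0.976160); Gamma_uuu = -0.667386, Gamma_uuv = 0.420135, Gamma_uvv = 0.000000, Gamma_vuu = 0.210068, Gamma_vuv = -0.132243, Gamma_vvv = 0.000000; k3 = (-0.065859, 0.976160, 0.056915, -0.017915)
  k4: at (u, v) = (-1.070449, 1.787486), (du/dtau, dv/dtau) = (-0.060102, 0.974349); Gamma_uuu = -0.685493, Gamma_uuv = 0.410513, Gamma_uvv = 0.000000, Gamma_vuu = 0.205256, Gamma_vuv = -0.122919, Gamma_vvv = 0.000000; k4 = (-0.060102, 0.974349, 0.050556, -0.015138)
  Y <- Y + (h/6)(k1 + 2k2 + 2k3 + k4): u = -1.0704, v = 1.7875, du/dtau = -0.0601, dv/dtau = 0.9744

Answer: u = -1.0704, v = 1.7875, du/dtau = -0.0601, dv/dtau = 0.9744


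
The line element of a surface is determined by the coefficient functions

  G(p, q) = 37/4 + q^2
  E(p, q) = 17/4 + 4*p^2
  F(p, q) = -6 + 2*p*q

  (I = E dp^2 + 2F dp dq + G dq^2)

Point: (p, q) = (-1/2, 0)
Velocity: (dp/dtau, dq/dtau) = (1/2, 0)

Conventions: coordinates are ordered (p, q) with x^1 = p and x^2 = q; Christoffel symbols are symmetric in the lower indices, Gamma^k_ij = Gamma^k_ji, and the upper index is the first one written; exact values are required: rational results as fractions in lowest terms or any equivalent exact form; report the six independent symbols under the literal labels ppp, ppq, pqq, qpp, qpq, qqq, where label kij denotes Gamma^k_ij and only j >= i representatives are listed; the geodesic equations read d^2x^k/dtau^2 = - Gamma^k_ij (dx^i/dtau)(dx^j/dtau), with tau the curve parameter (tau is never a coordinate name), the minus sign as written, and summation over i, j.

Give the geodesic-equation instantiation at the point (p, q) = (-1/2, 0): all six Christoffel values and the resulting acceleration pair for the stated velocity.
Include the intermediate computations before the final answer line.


E = 21/4, F = -6, G = 37/4 at the point
E_p = -4, E_q = 0, F_p = 0, F_q = -1, G_p = 0, G_q = 0
EG - F^2 = 201/16;  g^inv = (16/201) * [[37/4, 6], [6, 21/4]]
first-kind symbols [ij,l] = (1/2)(d_i g_jl + d_j g_il - d_l g_ij): [pp,p] = E_p/2 = -2, [pp,q] = F_p - E_q/2 = 0, [pq,p] = E_q/2 = 0, [pq,q] = G_p/2 = 0, [qq,p] = F_q - G_p/2 = -1, [qq,q] = G_q/2 = 0
Gamma^p_ij = (G*[ij,p] - F*[ij,q])/(EG - F^2), Gamma^q_ij = (E*[ij,q] - F*[ij,p])/(EG - F^2)
Gamma_ppp = -296/201, Gamma_ppq = 0, Gamma_pqq = -148/201, Gamma_qpp = -64/67, Gamma_qpq = 0, Gamma_qqq = -32/67
d^2p/dtau^2 = -(Gamma_ppp*(1/2)^2 + 2*Gamma_ppq*(1/2)*(0) + Gamma_pqq*(0)^2) = 74/201
d^2q/dtau^2 = -(Gamma_qpp*(1/2)^2 + 2*Gamma_qpq*(1/2)*(0) + Gamma_qqq*(0)^2) = 16/67

Answer: Gamma_ppp = -296/201, Gamma_ppq = 0, Gamma_pqq = -148/201, Gamma_qpp = -64/67, Gamma_qpq = 0, Gamma_qqq = -32/67; accelerations (d^2p/dtau^2, d^2q/dtau^2) = (74/201, 16/67)
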